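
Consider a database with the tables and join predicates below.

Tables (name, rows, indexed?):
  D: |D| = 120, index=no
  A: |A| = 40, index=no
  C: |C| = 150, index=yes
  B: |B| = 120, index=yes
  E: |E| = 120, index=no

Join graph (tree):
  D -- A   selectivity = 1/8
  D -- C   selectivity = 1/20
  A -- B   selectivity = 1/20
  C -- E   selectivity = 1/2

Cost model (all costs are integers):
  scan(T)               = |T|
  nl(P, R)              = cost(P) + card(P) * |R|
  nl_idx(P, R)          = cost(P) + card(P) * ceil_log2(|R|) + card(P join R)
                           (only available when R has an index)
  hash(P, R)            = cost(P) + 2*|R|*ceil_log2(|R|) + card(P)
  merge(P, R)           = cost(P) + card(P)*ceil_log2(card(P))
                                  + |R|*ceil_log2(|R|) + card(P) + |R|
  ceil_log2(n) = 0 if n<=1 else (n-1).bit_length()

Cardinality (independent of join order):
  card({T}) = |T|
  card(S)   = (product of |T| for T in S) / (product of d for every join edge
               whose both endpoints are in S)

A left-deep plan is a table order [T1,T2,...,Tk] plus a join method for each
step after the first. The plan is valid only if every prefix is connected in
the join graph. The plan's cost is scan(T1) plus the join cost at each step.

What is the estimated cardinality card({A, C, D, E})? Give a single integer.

270000

Tables in S: A(40), C(150), D(120), E(120)
Edges inside S: D-A(d=8), D-C(d=20), C-E(d=2)
numerator = 40 * 150 * 120 * 120 = 86400000
denominator = 8 * 20 * 2 = 320
card(S) = 86400000 / 320 = 270000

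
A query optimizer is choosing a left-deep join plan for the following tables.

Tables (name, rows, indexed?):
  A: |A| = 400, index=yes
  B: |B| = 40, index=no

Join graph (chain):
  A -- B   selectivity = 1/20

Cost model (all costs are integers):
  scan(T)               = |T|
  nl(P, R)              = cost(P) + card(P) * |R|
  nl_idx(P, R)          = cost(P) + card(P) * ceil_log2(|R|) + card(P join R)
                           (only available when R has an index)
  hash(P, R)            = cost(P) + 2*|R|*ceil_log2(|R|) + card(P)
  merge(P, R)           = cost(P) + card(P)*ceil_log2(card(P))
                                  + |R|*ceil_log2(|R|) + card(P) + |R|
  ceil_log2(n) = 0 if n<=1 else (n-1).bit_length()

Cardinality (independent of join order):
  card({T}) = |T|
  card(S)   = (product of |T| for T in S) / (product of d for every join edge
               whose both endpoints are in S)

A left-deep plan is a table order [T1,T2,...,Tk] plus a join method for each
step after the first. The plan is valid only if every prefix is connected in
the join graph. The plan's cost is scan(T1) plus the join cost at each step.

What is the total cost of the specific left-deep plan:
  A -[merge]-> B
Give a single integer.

4680

step 1: scan A: cost=400, card=400
step 2: join B via merge
    card(P join B) = 400*40/(20) = 800
    cost = 400 + 400*9 + 40*6 + 400 + 40 = 4680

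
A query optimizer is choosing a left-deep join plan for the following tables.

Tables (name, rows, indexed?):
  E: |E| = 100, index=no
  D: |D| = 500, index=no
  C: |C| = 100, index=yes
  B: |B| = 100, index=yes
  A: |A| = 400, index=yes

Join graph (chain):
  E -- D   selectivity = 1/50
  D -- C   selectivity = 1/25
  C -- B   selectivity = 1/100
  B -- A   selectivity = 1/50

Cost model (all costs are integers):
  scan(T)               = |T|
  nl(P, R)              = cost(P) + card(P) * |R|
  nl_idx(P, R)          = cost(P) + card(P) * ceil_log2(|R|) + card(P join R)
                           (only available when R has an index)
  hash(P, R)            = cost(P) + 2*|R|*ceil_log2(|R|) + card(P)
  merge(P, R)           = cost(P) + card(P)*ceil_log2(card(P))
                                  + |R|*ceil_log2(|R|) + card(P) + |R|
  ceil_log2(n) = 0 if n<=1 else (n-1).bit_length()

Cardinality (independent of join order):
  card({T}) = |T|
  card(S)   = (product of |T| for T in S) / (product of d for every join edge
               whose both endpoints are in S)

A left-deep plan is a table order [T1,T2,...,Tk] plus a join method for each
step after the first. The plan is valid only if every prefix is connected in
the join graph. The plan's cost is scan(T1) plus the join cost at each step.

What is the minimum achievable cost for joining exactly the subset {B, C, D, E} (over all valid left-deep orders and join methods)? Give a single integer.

Selinger DP over subsets of {B,C,D,E}:
  {E}: scan cost=100, card=100
  {D}: scan cost=500, card=500
  {C}: scan cost=100, card=100
  {B}: scan cost=100, card=100
  {DE}: card=1000; try (E,hash)→2400, (D,merge)→5900, (E,merge)→6300, (D,hash)→9200, (D,nl)→50100, (E,nl)→50500; best=2400 via (E,hash)
  {CD}: card=2000; try (C,hash)→2400, (D,merge)→5900, (C,nl_idx)→6000, (C,merge)→6300, (D,hash)→9200, (D,nl)→50100 …(+1); best=2400 via (C,hash)
  {BC}: card=100; try (C,nl_idx)→900, (B,nl_idx)→900, (C,hash)→1600, (B,hash)→1600, (C,merge)→1700, (B,merge)→1700 …(+2); best=900 via (C,nl_idx)
  {CDE}: card=4000; try (C,hash)→4800, (E,hash)→5800, (C,nl_idx)→13400, (C,merge)→14200, (E,merge)→27200, (C,nl)→102400 …(+1); best=4800 via (C,hash)
  {BCD}: card=2000; try (B,hash)→5800, (D,merge)→6700, (D,hash)→10000, (B,nl_idx)→18400, (B,merge)→27200, (D,nl)→50900 …(+1); best=5800 via (B,hash)
  {BCDE}: card=4000; try (E,hash)→9200, (B,hash)→10200, (E,merge)→30600, (B,nl_idx)→36800, (B,merge)→57600, (E,nl)→205800 …(+1); best=9200 via (E,hash)

9200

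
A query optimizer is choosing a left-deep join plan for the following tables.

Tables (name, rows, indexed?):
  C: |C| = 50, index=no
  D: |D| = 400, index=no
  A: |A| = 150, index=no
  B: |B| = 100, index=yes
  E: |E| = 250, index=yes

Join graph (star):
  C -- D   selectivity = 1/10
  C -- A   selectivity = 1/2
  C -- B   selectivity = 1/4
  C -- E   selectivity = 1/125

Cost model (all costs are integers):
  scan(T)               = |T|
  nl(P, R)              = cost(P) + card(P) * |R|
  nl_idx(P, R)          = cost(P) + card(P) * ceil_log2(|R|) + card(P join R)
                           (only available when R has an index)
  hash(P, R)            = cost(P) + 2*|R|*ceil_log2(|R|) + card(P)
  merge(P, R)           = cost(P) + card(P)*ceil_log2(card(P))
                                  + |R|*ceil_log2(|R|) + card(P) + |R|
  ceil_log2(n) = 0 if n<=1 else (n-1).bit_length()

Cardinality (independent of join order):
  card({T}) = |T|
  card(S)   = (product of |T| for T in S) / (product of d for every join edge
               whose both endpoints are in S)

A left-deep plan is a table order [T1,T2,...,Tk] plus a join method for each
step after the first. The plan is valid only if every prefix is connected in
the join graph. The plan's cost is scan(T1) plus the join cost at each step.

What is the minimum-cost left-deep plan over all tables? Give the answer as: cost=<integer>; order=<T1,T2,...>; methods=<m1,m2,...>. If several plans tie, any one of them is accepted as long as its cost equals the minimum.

cost=113150; order=C,E,D,B,A; methods=nl_idx,merge,hash,hash

Selinger DP (subsets sized 1..n):
  {C}: scan cost=50, card=50
  {D}: scan cost=400, card=400
  {A}: scan cost=150, card=150
  {B}: scan cost=100, card=100
  {E}: scan cost=250, card=250
  {CD}: card=2000; try (C,hash)→1400, (D,merge)→4400, (C,merge)→4750, (D,hash)→7300, (D,nl)→20050, (C,nl)→20400; best=1400 via (C,hash)
  {AC}: card=3750; try (C,hash)→900, (A,merge)→1750, (C,merge)→1850, (A,hash)→2500, (A,nl)→7550, (C,nl)→7650; best=900 via (C,hash)
  {BC}: card=1250; try (C,hash)→800, (B,merge)→1200, (C,merge)→1250, (B,hash)→1500, (B,nl_idx)→1650, (B,nl)→5050 …(+1); best=800 via (C,hash)
  {CE}: card=100; try (E,nl_idx)→550, (C,hash)→1100, (E,merge)→2650, (C,merge)→2850, (E,hash)→4100, (E,nl)→12550 …(+1); best=550 via (E,nl_idx)
  {ACD}: card=150000; try (A,hash)→5800, (D,hash)→11850, (A,merge)→26750, (D,merge)→53650, (A,nl)→301400, (D,nl)→1500900; best=5800 via (A,hash)
  {BCD}: card=50000; try (B,hash)→4800, (D,hash)→9250, (D,merge)→19800, (B,merge)→26200, (B,nl_idx)→65400, (B,nl)→201400 …(+1); best=4800 via (B,hash)
  {CDE}: card=4000; try (D,merge)→5350, (E,hash)→7400, (D,hash)→7850, (E,nl_idx)→21400, (E,merge)→27650, (D,nl)→40550 …(+1); best=5350 via (D,merge)
  {ABC}: card=93750; try (A,hash)→4450, (B,hash)→6050, (A,merge)→17150, (B,merge)→50450, (B,nl_idx)→120900, (A,nl)→188300 …(+1); best=4450 via (A,hash)
  {ACE}: card=7500; try (A,merge)→2700, (A,hash)→3050, (E,hash)→8650, (A,nl)→15550, (E,nl_idx)→38400, (E,merge)→51900 …(+1); best=2700 via (A,merge)
  {BCE}: card=2500; try (B,hash)→2050, (B,merge)→2150, (B,nl_idx)→3750, (E,hash)→6050, (B,nl)→10550, (E,nl_idx)→13300 …(+2); best=2050 via (B,hash)
  {ABCD}: card=3750000; try (A,hash)→57200, (D,hash)→105400, (B,hash)→157200, (A,merge)→856150, (D,merge)→1695950, (B,merge)→2856600 …(+4); best=57200 via (A,hash)
  {ACDE}: card=300000; try (A,hash)→11750, (D,hash)→17400, (A,merge)→58700, (D,merge)→111700, (E,hash)→159800, (A,nl)→605350 …(+4); best=11750 via (A,hash)
  {BCDE}: card=100000; try (B,hash)→10750, (D,hash)→11750, (D,merge)→38550, (B,merge)→58150, (E,hash)→58800, (B,nl_idx)→133350 …(+5); best=10750 via (B,hash)
  {ABCE}: card=187500; try (A,hash)→6950, (B,hash)→11600, (A,merge)→35900, (E,hash)→102200, (B,merge)→108500, (B,nl_idx)→242700 …(+5); best=6950 via (A,hash)
  {ABCDE}: card=7500000; try (A,hash)→113150, (D,hash)→201650, (B,hash)→313150, (A,merge)→1812100, (D,merge)→3573450, (E,hash)→3811200 …(+8); best=113150 via (A,hash)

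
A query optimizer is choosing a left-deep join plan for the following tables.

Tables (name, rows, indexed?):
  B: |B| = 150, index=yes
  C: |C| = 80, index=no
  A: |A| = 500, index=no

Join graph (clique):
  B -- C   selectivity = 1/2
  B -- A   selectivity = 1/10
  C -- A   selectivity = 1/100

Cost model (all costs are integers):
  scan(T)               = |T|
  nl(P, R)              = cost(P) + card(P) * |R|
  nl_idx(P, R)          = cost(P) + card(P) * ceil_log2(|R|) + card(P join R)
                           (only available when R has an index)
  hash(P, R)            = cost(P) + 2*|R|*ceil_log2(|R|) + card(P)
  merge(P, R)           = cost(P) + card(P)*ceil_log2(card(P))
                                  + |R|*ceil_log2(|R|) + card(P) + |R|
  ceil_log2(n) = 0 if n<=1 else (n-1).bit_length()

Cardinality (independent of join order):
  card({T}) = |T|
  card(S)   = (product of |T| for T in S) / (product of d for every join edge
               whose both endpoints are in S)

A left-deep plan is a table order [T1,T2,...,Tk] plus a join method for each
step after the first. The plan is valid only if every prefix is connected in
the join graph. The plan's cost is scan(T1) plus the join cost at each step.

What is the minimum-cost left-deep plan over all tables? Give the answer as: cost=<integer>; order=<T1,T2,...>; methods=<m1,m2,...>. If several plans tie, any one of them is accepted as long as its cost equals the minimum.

cost=4920; order=A,C,B; methods=hash,hash

Selinger DP (subsets sized 1..n):
  {B}: scan cost=150, card=150
  {C}: scan cost=80, card=80
  {A}: scan cost=500, card=500
  {BC}: card=6000; try (C,hash)→1420, (B,merge)→2070, (C,merge)→2140, (B,hash)→2560, (B,nl_idx)→6720, (B,nl)→12080 …(+1); best=1420 via (C,hash)
  {AB}: card=7500; try (B,hash)→3400, (A,merge)→6500, (B,merge)→6850, (A,hash)→9300, (B,nl_idx)→12000, (A,nl)→75150 …(+1); best=3400 via (B,hash)
  {AC}: card=400; try (C,hash)→2120, (A,merge)→5720, (C,merge)→6140, (A,hash)→9160, (A,nl)→40080, (C,nl)→40500; best=2120 via (C,hash)
  {ABC}: card=3000; try (B,hash)→4920, (B,merge)→7470, (B,nl_idx)→8320, (C,hash)→12020, (A,hash)→16420, (B,nl)→62120 …(+4); best=4920 via (B,hash)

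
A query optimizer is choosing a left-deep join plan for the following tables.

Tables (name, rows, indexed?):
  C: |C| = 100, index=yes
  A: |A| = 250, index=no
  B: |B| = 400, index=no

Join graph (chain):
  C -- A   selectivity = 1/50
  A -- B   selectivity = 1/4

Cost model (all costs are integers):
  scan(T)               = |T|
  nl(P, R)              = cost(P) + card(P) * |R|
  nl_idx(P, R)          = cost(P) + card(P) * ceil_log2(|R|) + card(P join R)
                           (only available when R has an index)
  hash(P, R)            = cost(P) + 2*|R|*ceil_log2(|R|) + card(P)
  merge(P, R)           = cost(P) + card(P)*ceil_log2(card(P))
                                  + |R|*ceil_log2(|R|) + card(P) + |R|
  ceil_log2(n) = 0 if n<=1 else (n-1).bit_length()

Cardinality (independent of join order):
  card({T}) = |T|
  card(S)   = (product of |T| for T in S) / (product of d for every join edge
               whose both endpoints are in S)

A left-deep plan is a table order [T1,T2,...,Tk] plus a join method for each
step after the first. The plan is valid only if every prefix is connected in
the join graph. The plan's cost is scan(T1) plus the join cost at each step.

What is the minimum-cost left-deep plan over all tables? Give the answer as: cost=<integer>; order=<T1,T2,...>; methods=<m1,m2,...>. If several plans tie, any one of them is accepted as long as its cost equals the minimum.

cost=9600; order=A,C,B; methods=hash,hash

Selinger DP (subsets sized 1..n):
  {C}: scan cost=100, card=100
  {A}: scan cost=250, card=250
  {B}: scan cost=400, card=400
  {AC}: card=500; try (C,hash)→1900, (C,nl_idx)→2500, (A,merge)→3150, (C,merge)→3300, (A,hash)→4200, (A,nl)→25100 …(+1); best=1900 via (C,hash)
  {AB}: card=25000; try (A,hash)→4800, (B,merge)→6500, (A,merge)→6650, (B,hash)→7700, (B,nl)→100250, (A,nl)→100400; best=4800 via (A,hash)
  {ABC}: card=50000; try (B,hash)→9600, (B,merge)→10900, (C,hash)→31200, (B,nl)→201900, (C,nl_idx)→229800, (C,merge)→405600 …(+1); best=9600 via (B,hash)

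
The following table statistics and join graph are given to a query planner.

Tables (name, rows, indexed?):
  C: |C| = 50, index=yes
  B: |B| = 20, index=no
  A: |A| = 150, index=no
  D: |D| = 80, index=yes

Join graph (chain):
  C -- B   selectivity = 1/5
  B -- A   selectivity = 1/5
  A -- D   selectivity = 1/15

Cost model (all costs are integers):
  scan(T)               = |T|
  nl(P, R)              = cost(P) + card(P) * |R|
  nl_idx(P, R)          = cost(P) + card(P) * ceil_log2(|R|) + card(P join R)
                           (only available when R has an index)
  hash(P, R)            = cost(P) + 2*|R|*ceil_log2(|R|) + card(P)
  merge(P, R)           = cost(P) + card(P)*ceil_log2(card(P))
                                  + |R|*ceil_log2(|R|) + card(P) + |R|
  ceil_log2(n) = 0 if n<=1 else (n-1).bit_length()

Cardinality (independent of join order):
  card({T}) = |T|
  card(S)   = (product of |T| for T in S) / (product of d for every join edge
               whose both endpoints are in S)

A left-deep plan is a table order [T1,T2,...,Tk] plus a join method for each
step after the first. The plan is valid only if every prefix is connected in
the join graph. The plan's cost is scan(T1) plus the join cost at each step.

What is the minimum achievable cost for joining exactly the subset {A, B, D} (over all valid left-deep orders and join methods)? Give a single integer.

2220

Selinger DP over subsets of {A,B,D}:
  {B}: scan cost=20, card=20
  {A}: scan cost=150, card=150
  {D}: scan cost=80, card=80
  {AB}: card=600; try (B,hash)→500, (A,merge)→1490, (B,merge)→1620, (A,hash)→2440, (A,nl)→3020, (B,nl)→3150; best=500 via (B,hash)
  {AD}: card=800; try (D,hash)→1420, (D,nl_idx)→2000, (A,merge)→2070, (D,merge)→2140, (A,hash)→2560, (A,nl)→12080 …(+1); best=1420 via (D,hash)
  {ABD}: card=3200; try (D,hash)→2220, (B,hash)→2420, (D,merge)→7740, (D,nl_idx)→7900, (B,merge)→10340, (B,nl)→17420 …(+1); best=2220 via (D,hash)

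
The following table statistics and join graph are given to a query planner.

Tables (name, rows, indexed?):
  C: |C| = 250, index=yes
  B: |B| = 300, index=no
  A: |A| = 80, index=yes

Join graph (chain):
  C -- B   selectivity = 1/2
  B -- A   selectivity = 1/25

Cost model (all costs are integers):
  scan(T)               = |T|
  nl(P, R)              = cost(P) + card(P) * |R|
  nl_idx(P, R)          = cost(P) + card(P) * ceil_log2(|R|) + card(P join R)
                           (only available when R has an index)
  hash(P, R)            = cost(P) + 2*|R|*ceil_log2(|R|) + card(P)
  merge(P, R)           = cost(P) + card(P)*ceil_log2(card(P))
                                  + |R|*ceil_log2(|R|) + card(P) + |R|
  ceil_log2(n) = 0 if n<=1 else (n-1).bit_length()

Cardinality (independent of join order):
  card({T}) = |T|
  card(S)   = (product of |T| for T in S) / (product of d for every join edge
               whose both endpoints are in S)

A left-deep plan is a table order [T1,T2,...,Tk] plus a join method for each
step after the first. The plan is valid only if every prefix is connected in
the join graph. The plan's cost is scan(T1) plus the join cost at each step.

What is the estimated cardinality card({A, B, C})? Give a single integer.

120000

Tables in S: A(80), B(300), C(250)
Edges inside S: C-B(d=2), B-A(d=25)
numerator = 80 * 300 * 250 = 6000000
denominator = 2 * 25 = 50
card(S) = 6000000 / 50 = 120000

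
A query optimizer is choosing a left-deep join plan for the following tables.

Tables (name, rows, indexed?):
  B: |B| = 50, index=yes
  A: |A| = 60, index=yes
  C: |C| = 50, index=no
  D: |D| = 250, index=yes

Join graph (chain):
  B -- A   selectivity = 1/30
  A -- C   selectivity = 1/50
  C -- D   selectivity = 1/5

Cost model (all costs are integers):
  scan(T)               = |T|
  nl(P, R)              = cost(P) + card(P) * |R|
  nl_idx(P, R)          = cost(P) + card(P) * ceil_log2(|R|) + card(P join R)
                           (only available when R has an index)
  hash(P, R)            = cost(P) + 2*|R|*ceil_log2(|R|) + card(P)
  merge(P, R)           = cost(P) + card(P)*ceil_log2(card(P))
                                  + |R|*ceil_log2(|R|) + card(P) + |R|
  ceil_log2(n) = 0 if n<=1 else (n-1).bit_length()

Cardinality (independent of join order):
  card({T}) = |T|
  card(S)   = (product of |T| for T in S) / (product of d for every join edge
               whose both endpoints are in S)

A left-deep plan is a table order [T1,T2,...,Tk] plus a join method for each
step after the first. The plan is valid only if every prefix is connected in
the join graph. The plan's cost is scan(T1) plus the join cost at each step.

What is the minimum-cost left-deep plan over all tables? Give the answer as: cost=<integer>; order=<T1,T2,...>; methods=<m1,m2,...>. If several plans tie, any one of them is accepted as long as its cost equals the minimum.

cost=3920; order=C,A,B,D; methods=nl_idx,nl_idx,merge

Selinger DP (subsets sized 1..n):
  {B}: scan cost=50, card=50
  {A}: scan cost=60, card=60
  {C}: scan cost=50, card=50
  {D}: scan cost=250, card=250
  {AB}: card=100; try (A,nl_idx)→450, (B,nl_idx)→520, (B,hash)→720, (A,hash)→820, (A,merge)→820, (B,merge)→830 …(+2); best=450 via (A,nl_idx)
  {AC}: card=60; try (A,nl_idx)→410, (C,hash)→720, (A,hash)→820, (A,merge)→820, (C,merge)→830, (A,nl)→3050 …(+1); best=410 via (A,nl_idx)
  {CD}: card=2500; try (C,hash)→1100, (D,merge)→2650, (C,merge)→2850, (D,nl_idx)→2950, (D,hash)→4100, (D,nl)→12550 …(+1); best=1100 via (C,hash)
  {ABC}: card=100; try (B,nl_idx)→870, (B,hash)→1070, (C,hash)→1150, (B,merge)→1180, (C,merge)→1600, (B,nl)→3410 …(+1); best=870 via (B,nl_idx)
  {ACD}: card=3000; try (D,merge)→3080, (D,nl_idx)→3890, (A,hash)→4320, (D,hash)→4470, (D,nl)→15410, (A,nl_idx)→19100 …(+2); best=3080 via (D,merge)
  {ABCD}: card=5000; try (D,merge)→3920, (D,hash)→4970, (D,nl_idx)→6670, (B,hash)→6680, (D,nl)→25870, (B,nl_idx)→26080 …(+2); best=3920 via (D,merge)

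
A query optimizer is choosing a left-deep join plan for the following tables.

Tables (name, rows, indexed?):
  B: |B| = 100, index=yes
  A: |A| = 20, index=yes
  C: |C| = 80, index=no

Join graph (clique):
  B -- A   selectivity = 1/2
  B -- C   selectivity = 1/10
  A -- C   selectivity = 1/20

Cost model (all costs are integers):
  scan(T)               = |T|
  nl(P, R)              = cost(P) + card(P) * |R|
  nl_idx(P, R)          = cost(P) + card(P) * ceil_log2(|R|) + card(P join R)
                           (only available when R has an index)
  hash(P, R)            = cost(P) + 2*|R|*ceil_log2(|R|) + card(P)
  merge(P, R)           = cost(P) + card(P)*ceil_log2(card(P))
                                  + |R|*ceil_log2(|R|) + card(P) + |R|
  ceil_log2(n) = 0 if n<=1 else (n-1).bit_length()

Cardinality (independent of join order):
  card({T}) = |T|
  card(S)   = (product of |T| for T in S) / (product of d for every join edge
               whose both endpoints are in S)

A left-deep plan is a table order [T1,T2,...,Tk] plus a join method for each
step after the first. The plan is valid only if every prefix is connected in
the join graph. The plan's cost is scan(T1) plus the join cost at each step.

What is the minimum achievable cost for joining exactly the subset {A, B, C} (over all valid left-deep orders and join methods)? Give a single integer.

1320

Selinger DP over subsets of {A,B,C}:
  {B}: scan cost=100, card=100
  {A}: scan cost=20, card=20
  {C}: scan cost=80, card=80
  {AB}: card=1000; try (A,hash)→400, (B,merge)→940, (A,merge)→1020, (B,nl_idx)→1160, (B,hash)→1440, (A,nl_idx)→1600 …(+2); best=400 via (A,hash)
  {BC}: card=800; try (C,hash)→1320, (B,nl_idx)→1440, (B,merge)→1520, (C,merge)→1540, (B,hash)→1560, (B,nl)→8080 …(+1); best=1320 via (C,hash)
  {AC}: card=80; try (A,hash)→360, (A,nl_idx)→560, (C,merge)→780, (A,merge)→840, (C,hash)→1160, (C,nl)→1620 …(+1); best=360 via (A,hash)
  {ABC}: card=400; try (B,nl_idx)→1320, (B,merge)→1800, (B,hash)→1840, (A,hash)→2320, (C,hash)→2520, (A,nl_idx)→5720 …(+5); best=1320 via (B,nl_idx)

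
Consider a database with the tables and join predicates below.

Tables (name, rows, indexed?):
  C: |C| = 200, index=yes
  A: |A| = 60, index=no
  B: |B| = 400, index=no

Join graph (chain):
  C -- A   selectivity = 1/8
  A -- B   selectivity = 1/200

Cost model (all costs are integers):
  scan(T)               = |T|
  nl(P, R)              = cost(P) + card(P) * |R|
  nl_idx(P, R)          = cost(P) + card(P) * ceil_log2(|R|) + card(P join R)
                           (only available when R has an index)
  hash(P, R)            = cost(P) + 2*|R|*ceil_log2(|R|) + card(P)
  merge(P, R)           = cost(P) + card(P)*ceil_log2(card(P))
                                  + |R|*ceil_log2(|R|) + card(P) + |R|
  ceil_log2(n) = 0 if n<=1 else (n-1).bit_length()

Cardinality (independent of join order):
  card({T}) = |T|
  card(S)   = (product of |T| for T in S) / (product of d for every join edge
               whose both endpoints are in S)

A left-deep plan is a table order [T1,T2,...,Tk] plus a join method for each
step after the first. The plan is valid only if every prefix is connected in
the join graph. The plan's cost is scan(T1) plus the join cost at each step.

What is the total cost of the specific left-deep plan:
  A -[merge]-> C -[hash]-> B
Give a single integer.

step 1: scan A: cost=60, card=60
step 2: join C via merge
    card(P join C) = 60*200/(8) = 1500
    cost = 60 + 60*6 + 200*8 + 60 + 200 = 2280
step 3: join B via hash
    card(P join B) = 1500*400/(200) = 3000
    cost = 2280 + 2*400*9 + 1500 = 10980

10980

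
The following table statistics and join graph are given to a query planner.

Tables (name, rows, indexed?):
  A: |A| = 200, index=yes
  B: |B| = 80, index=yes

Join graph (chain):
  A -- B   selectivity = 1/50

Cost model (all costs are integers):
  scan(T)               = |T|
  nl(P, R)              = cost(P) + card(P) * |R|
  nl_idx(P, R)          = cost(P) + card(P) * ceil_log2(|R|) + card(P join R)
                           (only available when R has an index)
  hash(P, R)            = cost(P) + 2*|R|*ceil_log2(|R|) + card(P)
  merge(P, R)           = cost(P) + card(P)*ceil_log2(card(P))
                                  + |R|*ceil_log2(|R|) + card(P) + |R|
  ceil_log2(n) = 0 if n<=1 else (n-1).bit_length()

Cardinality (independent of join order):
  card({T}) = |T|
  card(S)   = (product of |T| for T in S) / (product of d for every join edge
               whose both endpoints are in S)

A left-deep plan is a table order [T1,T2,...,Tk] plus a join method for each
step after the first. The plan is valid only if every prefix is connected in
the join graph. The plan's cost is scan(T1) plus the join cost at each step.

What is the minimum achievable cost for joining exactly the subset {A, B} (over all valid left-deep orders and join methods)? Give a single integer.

Selinger DP over subsets of {A,B}:
  {A}: scan cost=200, card=200
  {B}: scan cost=80, card=80
  {AB}: card=320; try (A,nl_idx)→1040, (B,hash)→1520, (B,nl_idx)→1920, (A,merge)→2520, (B,merge)→2640, (A,hash)→3360 …(+2); best=1040 via (A,nl_idx)

1040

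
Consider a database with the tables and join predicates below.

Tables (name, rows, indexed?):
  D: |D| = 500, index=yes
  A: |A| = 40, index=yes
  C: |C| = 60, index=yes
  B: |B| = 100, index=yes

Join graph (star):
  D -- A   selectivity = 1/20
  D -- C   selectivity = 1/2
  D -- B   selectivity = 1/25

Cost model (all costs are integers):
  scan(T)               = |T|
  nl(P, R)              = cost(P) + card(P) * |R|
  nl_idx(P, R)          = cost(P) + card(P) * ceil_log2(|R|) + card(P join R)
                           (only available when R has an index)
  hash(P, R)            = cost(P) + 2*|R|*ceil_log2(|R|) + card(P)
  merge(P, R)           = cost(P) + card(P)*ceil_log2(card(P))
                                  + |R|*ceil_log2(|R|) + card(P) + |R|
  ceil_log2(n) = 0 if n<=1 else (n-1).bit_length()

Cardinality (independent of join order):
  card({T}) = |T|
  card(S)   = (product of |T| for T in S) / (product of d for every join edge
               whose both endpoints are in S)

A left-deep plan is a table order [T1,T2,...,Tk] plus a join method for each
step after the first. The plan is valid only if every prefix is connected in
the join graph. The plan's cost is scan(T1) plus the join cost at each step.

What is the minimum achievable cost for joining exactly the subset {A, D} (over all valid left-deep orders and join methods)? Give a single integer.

Selinger DP over subsets of {A,D}:
  {D}: scan cost=500, card=500
  {A}: scan cost=40, card=40
  {AD}: card=1000; try (D,nl_idx)→1400, (A,hash)→1480, (A,nl_idx)→4500, (D,merge)→5320, (A,merge)→5780, (D,hash)→9080 …(+2); best=1400 via (D,nl_idx)

1400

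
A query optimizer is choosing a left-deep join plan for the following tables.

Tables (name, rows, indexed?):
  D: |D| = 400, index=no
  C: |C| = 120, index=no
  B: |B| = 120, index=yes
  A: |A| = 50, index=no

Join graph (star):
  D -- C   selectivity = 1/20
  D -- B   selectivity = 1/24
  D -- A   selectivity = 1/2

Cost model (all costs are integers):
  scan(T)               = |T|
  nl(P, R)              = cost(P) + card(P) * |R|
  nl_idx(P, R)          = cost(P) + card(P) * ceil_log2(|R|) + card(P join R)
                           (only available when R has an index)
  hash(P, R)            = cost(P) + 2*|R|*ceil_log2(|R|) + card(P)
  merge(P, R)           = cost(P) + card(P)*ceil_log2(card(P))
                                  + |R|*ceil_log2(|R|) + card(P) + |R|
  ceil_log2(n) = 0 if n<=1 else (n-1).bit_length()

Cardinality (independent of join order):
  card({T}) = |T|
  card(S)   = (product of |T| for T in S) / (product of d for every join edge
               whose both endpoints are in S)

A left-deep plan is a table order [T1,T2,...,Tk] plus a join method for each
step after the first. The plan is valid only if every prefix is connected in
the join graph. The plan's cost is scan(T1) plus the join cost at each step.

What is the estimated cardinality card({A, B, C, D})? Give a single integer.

300000

Tables in S: A(50), B(120), C(120), D(400)
Edges inside S: D-C(d=20), D-B(d=24), D-A(d=2)
numerator = 50 * 120 * 120 * 400 = 288000000
denominator = 20 * 24 * 2 = 960
card(S) = 288000000 / 960 = 300000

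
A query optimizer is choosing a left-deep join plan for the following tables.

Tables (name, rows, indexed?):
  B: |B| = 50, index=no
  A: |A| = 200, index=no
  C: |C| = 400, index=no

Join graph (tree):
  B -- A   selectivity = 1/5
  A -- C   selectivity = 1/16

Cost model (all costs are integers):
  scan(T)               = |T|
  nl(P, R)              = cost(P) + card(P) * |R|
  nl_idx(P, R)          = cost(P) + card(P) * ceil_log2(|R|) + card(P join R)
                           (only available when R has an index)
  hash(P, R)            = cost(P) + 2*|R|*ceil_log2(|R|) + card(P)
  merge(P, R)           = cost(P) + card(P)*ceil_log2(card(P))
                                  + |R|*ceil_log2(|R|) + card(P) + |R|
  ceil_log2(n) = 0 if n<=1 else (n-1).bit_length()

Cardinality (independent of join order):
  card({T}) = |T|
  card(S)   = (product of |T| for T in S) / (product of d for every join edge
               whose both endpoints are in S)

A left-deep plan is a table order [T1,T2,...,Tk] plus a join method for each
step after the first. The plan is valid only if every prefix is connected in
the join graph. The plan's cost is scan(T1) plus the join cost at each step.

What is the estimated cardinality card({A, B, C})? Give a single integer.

50000

Tables in S: A(200), B(50), C(400)
Edges inside S: B-A(d=5), A-C(d=16)
numerator = 200 * 50 * 400 = 4000000
denominator = 5 * 16 = 80
card(S) = 4000000 / 80 = 50000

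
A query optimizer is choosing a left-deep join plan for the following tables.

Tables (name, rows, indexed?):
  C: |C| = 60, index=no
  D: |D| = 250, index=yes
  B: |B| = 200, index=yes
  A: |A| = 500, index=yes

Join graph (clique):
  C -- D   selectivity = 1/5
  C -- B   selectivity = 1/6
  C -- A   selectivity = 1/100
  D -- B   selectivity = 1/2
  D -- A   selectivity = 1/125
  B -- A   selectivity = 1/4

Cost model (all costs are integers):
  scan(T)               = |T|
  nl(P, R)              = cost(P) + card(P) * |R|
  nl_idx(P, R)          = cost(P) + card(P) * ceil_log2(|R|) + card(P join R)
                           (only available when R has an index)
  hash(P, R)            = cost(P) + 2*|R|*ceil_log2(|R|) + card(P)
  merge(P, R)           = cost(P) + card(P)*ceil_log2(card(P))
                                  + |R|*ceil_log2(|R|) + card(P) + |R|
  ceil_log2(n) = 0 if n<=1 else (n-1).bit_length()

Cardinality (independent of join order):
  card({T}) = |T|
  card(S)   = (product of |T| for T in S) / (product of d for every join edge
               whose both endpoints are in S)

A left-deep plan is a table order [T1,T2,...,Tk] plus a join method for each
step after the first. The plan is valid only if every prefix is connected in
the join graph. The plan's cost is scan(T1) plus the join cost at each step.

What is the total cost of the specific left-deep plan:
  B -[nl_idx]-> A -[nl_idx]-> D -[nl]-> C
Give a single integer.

step 1: scan B: cost=200, card=200
step 2: join A via nl_idx
    card(P join A) = 200*500/(4) = 25000
    cost = 200 + 200*9 + 25000 = 27000
step 3: join D via nl_idx
    card(P join D) = 25000*250/(2*125) = 25000
    cost = 27000 + 25000*8 + 25000 = 252000
step 4: join C via nl
    card(P join C) = 25000*60/(5*6*100) = 500
    cost = 252000 + 25000*60 = 1752000

1752000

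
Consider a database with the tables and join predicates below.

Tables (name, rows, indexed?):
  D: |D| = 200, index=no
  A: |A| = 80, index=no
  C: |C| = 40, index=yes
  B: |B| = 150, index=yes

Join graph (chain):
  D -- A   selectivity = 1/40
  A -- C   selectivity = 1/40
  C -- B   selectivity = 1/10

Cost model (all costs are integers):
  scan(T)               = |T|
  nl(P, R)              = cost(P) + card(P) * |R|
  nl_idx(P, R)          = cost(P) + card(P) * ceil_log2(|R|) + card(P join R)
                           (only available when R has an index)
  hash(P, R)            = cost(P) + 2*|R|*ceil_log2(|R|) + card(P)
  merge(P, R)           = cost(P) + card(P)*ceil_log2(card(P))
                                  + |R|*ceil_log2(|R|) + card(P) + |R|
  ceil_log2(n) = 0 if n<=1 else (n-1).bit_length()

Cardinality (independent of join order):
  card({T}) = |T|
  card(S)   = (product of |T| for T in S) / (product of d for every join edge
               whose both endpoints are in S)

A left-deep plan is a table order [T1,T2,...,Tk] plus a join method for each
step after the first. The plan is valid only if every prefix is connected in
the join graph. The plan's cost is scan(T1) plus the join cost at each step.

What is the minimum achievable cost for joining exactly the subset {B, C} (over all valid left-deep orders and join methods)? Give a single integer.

780

Selinger DP over subsets of {B,C}:
  {C}: scan cost=40, card=40
  {B}: scan cost=150, card=150
  {BC}: card=600; try (C,hash)→780, (B,nl_idx)→960, (C,nl_idx)→1650, (B,merge)→1670, (C,merge)→1780, (B,hash)→2480 …(+2); best=780 via (C,hash)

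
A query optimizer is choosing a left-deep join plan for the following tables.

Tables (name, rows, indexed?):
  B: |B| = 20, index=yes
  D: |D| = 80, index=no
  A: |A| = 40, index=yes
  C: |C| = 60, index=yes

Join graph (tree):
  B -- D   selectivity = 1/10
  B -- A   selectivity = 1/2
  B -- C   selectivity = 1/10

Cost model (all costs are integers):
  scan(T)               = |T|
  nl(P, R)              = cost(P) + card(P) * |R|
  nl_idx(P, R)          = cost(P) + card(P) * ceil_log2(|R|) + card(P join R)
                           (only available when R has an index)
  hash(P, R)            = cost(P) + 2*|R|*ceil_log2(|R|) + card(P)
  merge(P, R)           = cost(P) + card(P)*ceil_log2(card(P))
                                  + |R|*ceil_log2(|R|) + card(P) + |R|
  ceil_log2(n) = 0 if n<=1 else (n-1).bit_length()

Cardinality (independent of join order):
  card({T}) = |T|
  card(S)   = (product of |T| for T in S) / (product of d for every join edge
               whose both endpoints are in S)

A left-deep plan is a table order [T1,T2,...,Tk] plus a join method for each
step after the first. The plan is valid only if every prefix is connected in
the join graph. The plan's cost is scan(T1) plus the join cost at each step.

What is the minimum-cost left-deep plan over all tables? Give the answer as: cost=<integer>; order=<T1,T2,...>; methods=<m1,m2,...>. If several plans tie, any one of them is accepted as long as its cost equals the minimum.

cost=2680; order=D,B,C,A; methods=hash,hash,hash

Selinger DP (subsets sized 1..n):
  {B}: scan cost=20, card=20
  {D}: scan cost=80, card=80
  {A}: scan cost=40, card=40
  {C}: scan cost=60, card=60
  {BD}: card=160; try (B,hash)→360, (B,nl_idx)→640, (D,merge)→780, (B,merge)→840, (D,hash)→1160, (D,nl)→1620 …(+1); best=360 via (B,hash)
  {AB}: card=400; try (B,hash)→280, (A,merge)→420, (B,merge)→440, (A,hash)→520, (A,nl_idx)→540, (B,nl_idx)→640 …(+2); best=280 via (B,hash)
  {BC}: card=120; try (C,nl_idx)→260, (B,hash)→320, (B,nl_idx)→480, (C,merge)→560, (B,merge)→600, (C,hash)→760 …(+2); best=260 via (C,nl_idx)
  {ABD}: card=3200; try (A,hash)→1000, (D,hash)→1800, (A,merge)→2080, (A,nl_idx)→4520, (D,merge)→4920, (A,nl)→6760 …(+1); best=1000 via (A,hash)
  {BCD}: card=960; try (C,hash)→1240, (D,hash)→1500, (D,merge)→1860, (C,merge)→2220, (C,nl_idx)→2280, (D,nl)→9860 …(+1); best=1240 via (C,hash)
  {ABC}: card=2400; try (A,hash)→860, (C,hash)→1400, (A,merge)→1500, (A,nl_idx)→3380, (C,merge)→4700, (A,nl)→5060 …(+2); best=860 via (A,hash)
  {ABCD}: card=19200; try (A,hash)→2680, (D,hash)→4380, (C,hash)→4920, (A,merge)→12080, (A,nl_idx)→26200, (D,merge)→32700 …(+5); best=2680 via (A,hash)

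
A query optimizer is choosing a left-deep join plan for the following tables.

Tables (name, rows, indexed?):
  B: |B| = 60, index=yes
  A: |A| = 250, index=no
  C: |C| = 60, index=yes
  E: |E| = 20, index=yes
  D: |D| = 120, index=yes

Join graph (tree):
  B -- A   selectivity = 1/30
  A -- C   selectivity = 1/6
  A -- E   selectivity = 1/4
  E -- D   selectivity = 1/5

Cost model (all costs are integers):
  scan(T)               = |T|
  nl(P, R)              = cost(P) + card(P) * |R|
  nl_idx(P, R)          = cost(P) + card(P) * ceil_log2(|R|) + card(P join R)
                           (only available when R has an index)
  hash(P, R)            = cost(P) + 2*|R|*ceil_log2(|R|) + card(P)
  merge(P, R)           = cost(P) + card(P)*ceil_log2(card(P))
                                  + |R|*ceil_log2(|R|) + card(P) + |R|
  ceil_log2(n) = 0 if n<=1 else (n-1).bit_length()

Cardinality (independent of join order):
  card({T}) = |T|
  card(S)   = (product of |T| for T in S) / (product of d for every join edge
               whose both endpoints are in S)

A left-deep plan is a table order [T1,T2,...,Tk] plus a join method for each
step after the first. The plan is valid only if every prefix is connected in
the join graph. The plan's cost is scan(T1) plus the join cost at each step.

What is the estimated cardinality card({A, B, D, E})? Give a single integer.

60000

Tables in S: A(250), B(60), D(120), E(20)
Edges inside S: B-A(d=30), A-E(d=4), E-D(d=5)
numerator = 250 * 60 * 120 * 20 = 36000000
denominator = 30 * 4 * 5 = 600
card(S) = 36000000 / 600 = 60000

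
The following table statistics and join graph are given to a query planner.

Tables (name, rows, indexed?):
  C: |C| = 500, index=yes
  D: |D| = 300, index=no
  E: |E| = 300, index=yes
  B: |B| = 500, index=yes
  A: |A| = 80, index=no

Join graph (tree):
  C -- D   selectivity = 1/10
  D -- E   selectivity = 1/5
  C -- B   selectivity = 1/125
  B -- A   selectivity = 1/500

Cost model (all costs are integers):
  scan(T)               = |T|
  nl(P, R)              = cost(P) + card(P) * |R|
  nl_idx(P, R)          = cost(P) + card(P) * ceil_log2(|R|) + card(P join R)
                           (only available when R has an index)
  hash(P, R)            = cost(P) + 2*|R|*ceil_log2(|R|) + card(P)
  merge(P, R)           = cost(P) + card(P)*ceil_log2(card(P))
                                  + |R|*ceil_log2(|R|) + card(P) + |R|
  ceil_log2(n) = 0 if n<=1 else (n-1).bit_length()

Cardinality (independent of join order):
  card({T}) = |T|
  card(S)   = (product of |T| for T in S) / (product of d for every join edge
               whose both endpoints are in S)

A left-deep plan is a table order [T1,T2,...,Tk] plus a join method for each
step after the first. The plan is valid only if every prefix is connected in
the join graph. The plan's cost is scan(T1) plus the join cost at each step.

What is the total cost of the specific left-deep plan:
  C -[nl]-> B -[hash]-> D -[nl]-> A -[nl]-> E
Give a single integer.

step 1: scan C: cost=500, card=500
step 2: join B via nl
    card(P join B) = 500*500/(125) = 2000
    cost = 500 + 500*500 = 250500
step 3: join D via hash
    card(P join D) = 2000*300/(10) = 60000
    cost = 250500 + 2*300*9 + 2000 = 257900
step 4: join A via nl
    card(P join A) = 60000*80/(500) = 9600
    cost = 257900 + 60000*80 = 5057900
step 5: join E via nl
    card(P join E) = 9600*300/(5) = 576000
    cost = 5057900 + 9600*300 = 7937900

7937900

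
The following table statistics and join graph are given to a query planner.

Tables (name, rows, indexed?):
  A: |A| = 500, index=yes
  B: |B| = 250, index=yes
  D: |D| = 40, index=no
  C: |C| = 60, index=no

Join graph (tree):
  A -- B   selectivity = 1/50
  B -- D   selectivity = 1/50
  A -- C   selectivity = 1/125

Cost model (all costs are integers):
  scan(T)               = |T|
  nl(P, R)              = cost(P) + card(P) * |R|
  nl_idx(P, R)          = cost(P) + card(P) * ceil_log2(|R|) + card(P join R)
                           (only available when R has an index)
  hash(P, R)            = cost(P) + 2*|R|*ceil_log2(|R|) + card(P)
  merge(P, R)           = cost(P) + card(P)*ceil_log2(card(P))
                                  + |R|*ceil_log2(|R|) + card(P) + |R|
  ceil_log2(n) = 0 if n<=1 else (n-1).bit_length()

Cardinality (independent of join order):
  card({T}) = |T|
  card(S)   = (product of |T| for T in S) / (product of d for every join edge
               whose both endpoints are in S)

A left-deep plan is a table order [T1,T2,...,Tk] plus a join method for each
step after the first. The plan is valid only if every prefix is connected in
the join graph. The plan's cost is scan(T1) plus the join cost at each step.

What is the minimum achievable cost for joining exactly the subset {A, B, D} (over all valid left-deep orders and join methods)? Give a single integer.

4360

Selinger DP over subsets of {A,B,D}:
  {A}: scan cost=500, card=500
  {B}: scan cost=250, card=250
  {D}: scan cost=40, card=40
  {AB}: card=2500; try (B,hash)→5000, (A,nl_idx)→5000, (B,nl_idx)→7000, (A,merge)→7500, (B,merge)→7750, (A,hash)→9500 …(+2); best=5000 via (B,hash)
  {BD}: card=200; try (B,nl_idx)→560, (D,hash)→980, (B,merge)→2570, (D,merge)→2780, (B,hash)→4080, (B,nl)→10040 …(+1); best=560 via (B,nl_idx)
  {ABD}: card=2000; try (A,nl_idx)→4360, (A,merge)→7360, (D,hash)→7980, (A,hash)→9760, (D,merge)→37780, (A,nl)→100560 …(+1); best=4360 via (A,nl_idx)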